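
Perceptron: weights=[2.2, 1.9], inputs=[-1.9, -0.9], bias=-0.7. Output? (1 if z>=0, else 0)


z = w . x + b
= 2.2*-1.9 + 1.9*-0.9 + -0.7
= -4.18 + -1.71 + -0.7
= -5.89 + -0.7
= -6.59
Since z = -6.59 < 0, output = 0

0


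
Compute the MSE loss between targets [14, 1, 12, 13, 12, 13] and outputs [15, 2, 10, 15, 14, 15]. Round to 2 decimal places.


Differences: [-1, -1, 2, -2, -2, -2]
Squared errors: [1, 1, 4, 4, 4, 4]
Sum of squared errors = 18
MSE = 18 / 6 = 3.00

3.00


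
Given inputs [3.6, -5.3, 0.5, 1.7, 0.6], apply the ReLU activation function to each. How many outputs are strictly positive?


ReLU(x) = max(0, x) for each element:
ReLU(3.6) = 3.6
ReLU(-5.3) = 0
ReLU(0.5) = 0.5
ReLU(1.7) = 1.7
ReLU(0.6) = 0.6
Active neurons (>0): 4

4


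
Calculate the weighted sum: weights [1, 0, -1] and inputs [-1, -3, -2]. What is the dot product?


Element-wise products:
1 * -1 = -1
0 * -3 = 0
-1 * -2 = 2
Sum = -1 + 0 + 2
= 1

1


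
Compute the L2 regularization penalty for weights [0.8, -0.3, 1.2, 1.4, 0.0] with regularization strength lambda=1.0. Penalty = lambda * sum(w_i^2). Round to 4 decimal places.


Squaring each weight:
0.8^2 = 0.64
(-0.3)^2 = 0.09
1.2^2 = 1.44
1.4^2 = 1.96
0.0^2 = 0.0
Sum of squares = 4.13
Penalty = 1.0 * 4.13 = 4.1300

4.1300


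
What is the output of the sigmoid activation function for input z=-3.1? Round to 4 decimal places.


sigmoid(z) = 1 / (1 + exp(-z))
exp(-(-3.1)) = exp(3.1) = 22.198
1 + 22.198 = 23.198
1 / 23.198 = 0.0431

0.0431


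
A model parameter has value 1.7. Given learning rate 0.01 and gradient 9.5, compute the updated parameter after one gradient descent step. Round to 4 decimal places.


w_new = w_old - lr * gradient
= 1.7 - 0.01 * 9.5
= 1.7 - (0.095)
= 1.6050

1.6050


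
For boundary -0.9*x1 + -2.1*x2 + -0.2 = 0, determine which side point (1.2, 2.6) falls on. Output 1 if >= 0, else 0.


Compute -0.9 * 1.2 + -2.1 * 2.6 + -0.2
= -1.08 + -5.46 + -0.2
= -6.74
Since -6.74 < 0, the point is on the negative side.

0


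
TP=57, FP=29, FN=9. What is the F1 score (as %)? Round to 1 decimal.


Precision = TP / (TP + FP) = 57 / 86 = 0.6628
Recall = TP / (TP + FN) = 57 / 66 = 0.8636
F1 = 2 * P * R / (P + R)
= 2 * 0.6628 * 0.8636 / (0.6628 + 0.8636)
= 1.1448 / 1.5264
= 0.75
As percentage: 75.0%

75.0


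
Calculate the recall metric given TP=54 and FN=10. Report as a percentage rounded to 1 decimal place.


Recall = TP / (TP + FN) * 100
= 54 / (54 + 10)
= 54 / 64
= 0.8438
= 84.4%

84.4


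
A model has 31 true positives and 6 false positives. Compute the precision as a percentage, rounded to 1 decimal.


Precision = TP / (TP + FP) * 100
= 31 / (31 + 6)
= 31 / 37
= 0.8378
= 83.8%

83.8


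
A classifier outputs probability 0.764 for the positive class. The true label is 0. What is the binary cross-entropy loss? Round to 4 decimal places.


For y=0: Loss = -log(1-p)
= -log(1 - 0.764)
= -log(0.236)
= -(-1.4439)
= 1.4439

1.4439


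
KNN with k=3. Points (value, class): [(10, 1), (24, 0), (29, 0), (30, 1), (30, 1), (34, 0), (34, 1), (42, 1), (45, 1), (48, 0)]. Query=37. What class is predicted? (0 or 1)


Distances from query 37:
Point 34 (class 0): distance = 3
Point 34 (class 1): distance = 3
Point 42 (class 1): distance = 5
K=3 nearest neighbors: classes = [0, 1, 1]
Votes for class 1: 2 / 3
Majority vote => class 1

1


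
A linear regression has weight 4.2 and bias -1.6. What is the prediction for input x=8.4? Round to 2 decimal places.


y = 4.2 * 8.4 + (-1.6)
= 35.28 + (-1.6)
= 33.68

33.68


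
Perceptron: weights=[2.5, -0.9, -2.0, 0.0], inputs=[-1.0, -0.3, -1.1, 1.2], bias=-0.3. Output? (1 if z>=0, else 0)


z = w . x + b
= 2.5*-1.0 + -0.9*-0.3 + -2.0*-1.1 + 0.0*1.2 + -0.3
= -2.5 + 0.27 + 2.2 + 0.0 + -0.3
= -0.03 + -0.3
= -0.33
Since z = -0.33 < 0, output = 0

0


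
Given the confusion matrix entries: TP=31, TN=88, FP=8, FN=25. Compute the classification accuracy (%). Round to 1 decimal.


Accuracy = (TP + TN) / (TP + TN + FP + FN) * 100
= (31 + 88) / (31 + 88 + 8 + 25)
= 119 / 152
= 0.7829
= 78.3%

78.3


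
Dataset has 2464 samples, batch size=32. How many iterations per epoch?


Iterations per epoch = dataset_size / batch_size
= 2464 / 32
= 77

77


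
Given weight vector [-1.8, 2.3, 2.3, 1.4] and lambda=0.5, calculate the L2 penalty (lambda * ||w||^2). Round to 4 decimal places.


Squaring each weight:
(-1.8)^2 = 3.24
2.3^2 = 5.29
2.3^2 = 5.29
1.4^2 = 1.96
Sum of squares = 15.78
Penalty = 0.5 * 15.78 = 7.8900

7.8900


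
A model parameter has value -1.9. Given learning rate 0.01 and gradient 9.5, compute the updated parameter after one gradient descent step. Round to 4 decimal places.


w_new = w_old - lr * gradient
= -1.9 - 0.01 * 9.5
= -1.9 - (0.095)
= -1.9950

-1.9950


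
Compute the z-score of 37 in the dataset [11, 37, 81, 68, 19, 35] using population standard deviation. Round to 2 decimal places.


Mean = (11 + 37 + 81 + 68 + 19 + 35) / 6 = 41.8333
Variance = sum((x_i - mean)^2) / n = 626.8056
Std = sqrt(626.8056) = 25.0361
Z = (x - mean) / std
= (37 - 41.8333) / 25.0361
= -4.8333 / 25.0361
= -0.19

-0.19


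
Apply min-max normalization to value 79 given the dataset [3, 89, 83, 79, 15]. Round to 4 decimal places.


Min = 3, Max = 89
Range = 89 - 3 = 86
Scaled = (x - min) / (max - min)
= (79 - 3) / 86
= 76 / 86
= 0.8837

0.8837


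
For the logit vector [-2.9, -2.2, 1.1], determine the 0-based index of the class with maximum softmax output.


Softmax is a monotonic transformation, so it preserves the argmax.
We need to find the index of the maximum logit.
Index 0: -2.9
Index 1: -2.2
Index 2: 1.1
Maximum logit = 1.1 at index 2

2


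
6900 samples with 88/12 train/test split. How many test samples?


Train samples = 6900 * 88% = 6072
Test samples = 6900 - 6072
= 828

828


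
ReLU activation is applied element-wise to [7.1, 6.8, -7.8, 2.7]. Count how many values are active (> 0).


ReLU(x) = max(0, x) for each element:
ReLU(7.1) = 7.1
ReLU(6.8) = 6.8
ReLU(-7.8) = 0
ReLU(2.7) = 2.7
Active neurons (>0): 3

3


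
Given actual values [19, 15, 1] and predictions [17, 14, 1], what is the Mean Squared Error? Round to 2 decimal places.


Differences: [2, 1, 0]
Squared errors: [4, 1, 0]
Sum of squared errors = 5
MSE = 5 / 3 = 1.67

1.67


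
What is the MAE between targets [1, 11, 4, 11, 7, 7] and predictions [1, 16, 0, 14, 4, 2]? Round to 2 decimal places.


Absolute errors: [0, 5, 4, 3, 3, 5]
Sum of absolute errors = 20
MAE = 20 / 6 = 3.33

3.33


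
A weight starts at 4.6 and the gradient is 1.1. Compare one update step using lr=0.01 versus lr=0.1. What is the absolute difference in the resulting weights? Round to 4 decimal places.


With lr=0.01: w_new = 4.6 - 0.01 * 1.1 = 4.589
With lr=0.1: w_new = 4.6 - 0.1 * 1.1 = 4.49
Absolute difference = |4.589 - 4.49|
= 0.0990

0.0990


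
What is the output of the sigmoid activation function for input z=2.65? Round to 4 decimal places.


sigmoid(z) = 1 / (1 + exp(-z))
exp(-(2.65)) = exp(-2.65) = 0.0707
1 + 0.0707 = 1.0707
1 / 1.0707 = 0.9340

0.9340


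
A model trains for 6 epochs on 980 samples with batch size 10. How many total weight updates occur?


Iterations per epoch = 980 / 10 = 98
Total updates = iterations_per_epoch * epochs
= 98 * 6
= 588

588


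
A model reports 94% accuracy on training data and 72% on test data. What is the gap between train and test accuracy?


Gap = train_accuracy - test_accuracy
= 94 - 72
= 22%
This large gap strongly indicates overfitting.

22


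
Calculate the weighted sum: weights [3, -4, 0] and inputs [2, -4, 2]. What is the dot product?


Element-wise products:
3 * 2 = 6
-4 * -4 = 16
0 * 2 = 0
Sum = 6 + 16 + 0
= 22

22


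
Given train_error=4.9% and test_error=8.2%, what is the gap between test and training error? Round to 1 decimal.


Generalization gap = test_error - train_error
= 8.2 - 4.9
= 3.3%
A moderate gap.

3.3


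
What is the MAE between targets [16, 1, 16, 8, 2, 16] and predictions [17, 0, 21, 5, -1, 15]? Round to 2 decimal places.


Absolute errors: [1, 1, 5, 3, 3, 1]
Sum of absolute errors = 14
MAE = 14 / 6 = 2.33

2.33


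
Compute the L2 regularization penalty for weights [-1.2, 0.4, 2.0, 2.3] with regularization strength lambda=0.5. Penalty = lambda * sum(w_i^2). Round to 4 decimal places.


Squaring each weight:
(-1.2)^2 = 1.44
0.4^2 = 0.16
2.0^2 = 4.0
2.3^2 = 5.29
Sum of squares = 10.89
Penalty = 0.5 * 10.89 = 5.4450

5.4450


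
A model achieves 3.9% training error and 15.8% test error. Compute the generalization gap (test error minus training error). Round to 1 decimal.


Generalization gap = test_error - train_error
= 15.8 - 3.9
= 11.9%
A large gap suggests overfitting.

11.9


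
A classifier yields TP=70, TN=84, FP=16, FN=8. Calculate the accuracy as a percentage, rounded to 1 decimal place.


Accuracy = (TP + TN) / (TP + TN + FP + FN) * 100
= (70 + 84) / (70 + 84 + 16 + 8)
= 154 / 178
= 0.8652
= 86.5%

86.5


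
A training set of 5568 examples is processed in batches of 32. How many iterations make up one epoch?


Iterations per epoch = dataset_size / batch_size
= 5568 / 32
= 174

174


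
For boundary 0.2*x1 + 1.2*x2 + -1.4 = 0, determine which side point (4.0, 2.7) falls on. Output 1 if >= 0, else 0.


Compute 0.2 * 4.0 + 1.2 * 2.7 + -1.4
= 0.8 + 3.24 + -1.4
= 2.64
Since 2.64 >= 0, the point is on the positive side.

1


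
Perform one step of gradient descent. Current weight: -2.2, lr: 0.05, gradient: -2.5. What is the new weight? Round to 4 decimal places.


w_new = w_old - lr * gradient
= -2.2 - 0.05 * -2.5
= -2.2 - (-0.125)
= -2.0750

-2.0750


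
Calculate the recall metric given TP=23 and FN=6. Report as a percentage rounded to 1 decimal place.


Recall = TP / (TP + FN) * 100
= 23 / (23 + 6)
= 23 / 29
= 0.7931
= 79.3%

79.3


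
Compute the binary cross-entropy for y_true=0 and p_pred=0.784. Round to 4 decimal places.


For y=0: Loss = -log(1-p)
= -log(1 - 0.784)
= -log(0.216)
= -(-1.5325)
= 1.5325

1.5325


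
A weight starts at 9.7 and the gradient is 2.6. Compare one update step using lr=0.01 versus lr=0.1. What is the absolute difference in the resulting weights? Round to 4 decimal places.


With lr=0.01: w_new = 9.7 - 0.01 * 2.6 = 9.674
With lr=0.1: w_new = 9.7 - 0.1 * 2.6 = 9.44
Absolute difference = |9.674 - 9.44|
= 0.2340

0.2340


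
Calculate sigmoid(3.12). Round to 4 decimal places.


sigmoid(z) = 1 / (1 + exp(-z))
exp(-(3.12)) = exp(-3.12) = 0.0442
1 + 0.0442 = 1.0442
1 / 1.0442 = 0.9577

0.9577


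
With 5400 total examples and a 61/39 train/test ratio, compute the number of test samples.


Train samples = 5400 * 61% = 3294
Test samples = 5400 - 3294
= 2106

2106


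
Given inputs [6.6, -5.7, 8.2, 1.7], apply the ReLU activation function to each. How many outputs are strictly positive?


ReLU(x) = max(0, x) for each element:
ReLU(6.6) = 6.6
ReLU(-5.7) = 0
ReLU(8.2) = 8.2
ReLU(1.7) = 1.7
Active neurons (>0): 3

3


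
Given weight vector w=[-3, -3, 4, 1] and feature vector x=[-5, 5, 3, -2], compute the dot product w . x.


Element-wise products:
-3 * -5 = 15
-3 * 5 = -15
4 * 3 = 12
1 * -2 = -2
Sum = 15 + -15 + 12 + -2
= 10

10


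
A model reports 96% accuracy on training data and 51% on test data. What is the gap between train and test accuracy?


Gap = train_accuracy - test_accuracy
= 96 - 51
= 45%
This large gap strongly indicates overfitting.

45


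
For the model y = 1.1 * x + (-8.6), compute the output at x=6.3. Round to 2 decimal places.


y = 1.1 * 6.3 + (-8.6)
= 6.93 + (-8.6)
= -1.67

-1.67


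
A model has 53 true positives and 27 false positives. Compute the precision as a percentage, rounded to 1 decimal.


Precision = TP / (TP + FP) * 100
= 53 / (53 + 27)
= 53 / 80
= 0.6625
= 66.3%

66.3


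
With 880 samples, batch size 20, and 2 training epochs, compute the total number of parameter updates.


Iterations per epoch = 880 / 20 = 44
Total updates = iterations_per_epoch * epochs
= 44 * 2
= 88

88


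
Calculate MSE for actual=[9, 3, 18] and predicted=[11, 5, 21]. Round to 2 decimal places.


Differences: [-2, -2, -3]
Squared errors: [4, 4, 9]
Sum of squared errors = 17
MSE = 17 / 3 = 5.67

5.67


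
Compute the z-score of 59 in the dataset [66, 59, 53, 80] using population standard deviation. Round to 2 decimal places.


Mean = (66 + 59 + 53 + 80) / 4 = 64.5
Variance = sum((x_i - mean)^2) / n = 101.25
Std = sqrt(101.25) = 10.0623
Z = (x - mean) / std
= (59 - 64.5) / 10.0623
= -5.5 / 10.0623
= -0.55

-0.55


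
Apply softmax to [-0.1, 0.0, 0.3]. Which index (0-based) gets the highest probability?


Softmax is a monotonic transformation, so it preserves the argmax.
We need to find the index of the maximum logit.
Index 0: -0.1
Index 1: 0.0
Index 2: 0.3
Maximum logit = 0.3 at index 2

2


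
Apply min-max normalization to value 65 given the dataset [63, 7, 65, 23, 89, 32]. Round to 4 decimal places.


Min = 7, Max = 89
Range = 89 - 7 = 82
Scaled = (x - min) / (max - min)
= (65 - 7) / 82
= 58 / 82
= 0.7073

0.7073


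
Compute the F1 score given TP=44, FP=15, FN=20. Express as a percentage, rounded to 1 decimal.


Precision = TP / (TP + FP) = 44 / 59 = 0.7458
Recall = TP / (TP + FN) = 44 / 64 = 0.6875
F1 = 2 * P * R / (P + R)
= 2 * 0.7458 * 0.6875 / (0.7458 + 0.6875)
= 1.0254 / 1.4333
= 0.7154
As percentage: 71.5%

71.5


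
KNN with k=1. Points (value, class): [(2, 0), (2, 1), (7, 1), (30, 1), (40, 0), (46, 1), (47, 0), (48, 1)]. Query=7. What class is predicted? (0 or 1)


Distances from query 7:
Point 7 (class 1): distance = 0
K=1 nearest neighbors: classes = [1]
Votes for class 1: 1 / 1
Majority vote => class 1

1


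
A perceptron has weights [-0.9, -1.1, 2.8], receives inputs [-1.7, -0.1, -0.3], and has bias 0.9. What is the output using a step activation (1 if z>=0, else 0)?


z = w . x + b
= -0.9*-1.7 + -1.1*-0.1 + 2.8*-0.3 + 0.9
= 1.53 + 0.11 + -0.84 + 0.9
= 0.8 + 0.9
= 1.7
Since z = 1.7 >= 0, output = 1

1


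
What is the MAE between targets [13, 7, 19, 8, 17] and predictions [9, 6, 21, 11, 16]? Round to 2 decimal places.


Absolute errors: [4, 1, 2, 3, 1]
Sum of absolute errors = 11
MAE = 11 / 5 = 2.20

2.20


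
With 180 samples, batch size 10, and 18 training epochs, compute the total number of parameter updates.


Iterations per epoch = 180 / 10 = 18
Total updates = iterations_per_epoch * epochs
= 18 * 18
= 324

324


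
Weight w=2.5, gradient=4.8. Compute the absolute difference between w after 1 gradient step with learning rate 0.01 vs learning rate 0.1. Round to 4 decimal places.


With lr=0.01: w_new = 2.5 - 0.01 * 4.8 = 2.452
With lr=0.1: w_new = 2.5 - 0.1 * 4.8 = 2.02
Absolute difference = |2.452 - 2.02|
= 0.4320

0.4320


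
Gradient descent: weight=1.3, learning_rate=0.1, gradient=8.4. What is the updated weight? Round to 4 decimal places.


w_new = w_old - lr * gradient
= 1.3 - 0.1 * 8.4
= 1.3 - (0.84)
= 0.4600

0.4600


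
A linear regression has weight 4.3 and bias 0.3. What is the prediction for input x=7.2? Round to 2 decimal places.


y = 4.3 * 7.2 + (0.3)
= 30.96 + (0.3)
= 31.26

31.26


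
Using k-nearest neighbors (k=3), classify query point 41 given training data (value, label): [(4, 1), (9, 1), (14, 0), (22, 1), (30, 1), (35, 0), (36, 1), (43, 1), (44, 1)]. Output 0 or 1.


Distances from query 41:
Point 43 (class 1): distance = 2
Point 44 (class 1): distance = 3
Point 36 (class 1): distance = 5
K=3 nearest neighbors: classes = [1, 1, 1]
Votes for class 1: 3 / 3
Majority vote => class 1

1


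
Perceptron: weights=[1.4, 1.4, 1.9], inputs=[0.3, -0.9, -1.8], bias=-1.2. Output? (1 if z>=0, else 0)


z = w . x + b
= 1.4*0.3 + 1.4*-0.9 + 1.9*-1.8 + -1.2
= 0.42 + -1.26 + -3.42 + -1.2
= -4.26 + -1.2
= -5.46
Since z = -5.46 < 0, output = 0

0


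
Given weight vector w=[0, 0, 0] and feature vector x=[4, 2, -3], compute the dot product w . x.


Element-wise products:
0 * 4 = 0
0 * 2 = 0
0 * -3 = 0
Sum = 0 + 0 + 0
= 0

0


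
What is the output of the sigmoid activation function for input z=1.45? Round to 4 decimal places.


sigmoid(z) = 1 / (1 + exp(-z))
exp(-(1.45)) = exp(-1.45) = 0.2346
1 + 0.2346 = 1.2346
1 / 1.2346 = 0.8100

0.8100


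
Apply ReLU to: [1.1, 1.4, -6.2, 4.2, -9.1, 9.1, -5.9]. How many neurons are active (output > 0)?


ReLU(x) = max(0, x) for each element:
ReLU(1.1) = 1.1
ReLU(1.4) = 1.4
ReLU(-6.2) = 0
ReLU(4.2) = 4.2
ReLU(-9.1) = 0
ReLU(9.1) = 9.1
ReLU(-5.9) = 0
Active neurons (>0): 4

4


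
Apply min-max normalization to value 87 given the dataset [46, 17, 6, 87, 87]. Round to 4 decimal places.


Min = 6, Max = 87
Range = 87 - 6 = 81
Scaled = (x - min) / (max - min)
= (87 - 6) / 81
= 81 / 81
= 1.0000

1.0000


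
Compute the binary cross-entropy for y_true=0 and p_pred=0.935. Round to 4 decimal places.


For y=0: Loss = -log(1-p)
= -log(1 - 0.935)
= -log(0.065)
= -(-2.7334)
= 2.7334

2.7334


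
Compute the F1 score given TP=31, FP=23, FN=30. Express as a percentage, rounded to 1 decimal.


Precision = TP / (TP + FP) = 31 / 54 = 0.5741
Recall = TP / (TP + FN) = 31 / 61 = 0.5082
F1 = 2 * P * R / (P + R)
= 2 * 0.5741 * 0.5082 / (0.5741 + 0.5082)
= 0.5835 / 1.0823
= 0.5391
As percentage: 53.9%

53.9


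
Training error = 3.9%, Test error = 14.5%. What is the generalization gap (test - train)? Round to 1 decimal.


Generalization gap = test_error - train_error
= 14.5 - 3.9
= 10.6%
A large gap suggests overfitting.

10.6


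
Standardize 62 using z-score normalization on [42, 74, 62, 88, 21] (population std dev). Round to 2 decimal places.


Mean = (42 + 74 + 62 + 88 + 21) / 5 = 57.4
Variance = sum((x_i - mean)^2) / n = 559.04
Std = sqrt(559.04) = 23.644
Z = (x - mean) / std
= (62 - 57.4) / 23.644
= 4.6 / 23.644
= 0.19

0.19


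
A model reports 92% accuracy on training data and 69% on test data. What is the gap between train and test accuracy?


Gap = train_accuracy - test_accuracy
= 92 - 69
= 23%
This large gap strongly indicates overfitting.

23


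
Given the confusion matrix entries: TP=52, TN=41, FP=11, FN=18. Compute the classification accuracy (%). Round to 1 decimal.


Accuracy = (TP + TN) / (TP + TN + FP + FN) * 100
= (52 + 41) / (52 + 41 + 11 + 18)
= 93 / 122
= 0.7623
= 76.2%

76.2


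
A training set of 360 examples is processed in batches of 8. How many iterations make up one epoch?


Iterations per epoch = dataset_size / batch_size
= 360 / 8
= 45

45


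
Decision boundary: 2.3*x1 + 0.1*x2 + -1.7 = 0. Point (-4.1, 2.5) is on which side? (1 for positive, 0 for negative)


Compute 2.3 * -4.1 + 0.1 * 2.5 + -1.7
= -9.43 + 0.25 + -1.7
= -10.88
Since -10.88 < 0, the point is on the negative side.

0


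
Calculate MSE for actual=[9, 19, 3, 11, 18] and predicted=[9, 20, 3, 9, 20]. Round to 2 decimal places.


Differences: [0, -1, 0, 2, -2]
Squared errors: [0, 1, 0, 4, 4]
Sum of squared errors = 9
MSE = 9 / 5 = 1.80

1.80


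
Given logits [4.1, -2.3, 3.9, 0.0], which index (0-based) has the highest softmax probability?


Softmax is a monotonic transformation, so it preserves the argmax.
We need to find the index of the maximum logit.
Index 0: 4.1
Index 1: -2.3
Index 2: 3.9
Index 3: 0.0
Maximum logit = 4.1 at index 0

0


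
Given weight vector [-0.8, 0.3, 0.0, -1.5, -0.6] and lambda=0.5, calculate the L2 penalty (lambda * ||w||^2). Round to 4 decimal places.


Squaring each weight:
(-0.8)^2 = 0.64
0.3^2 = 0.09
0.0^2 = 0.0
(-1.5)^2 = 2.25
(-0.6)^2 = 0.36
Sum of squares = 3.34
Penalty = 0.5 * 3.34 = 1.6700

1.6700


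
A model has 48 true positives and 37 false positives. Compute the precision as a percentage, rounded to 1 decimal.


Precision = TP / (TP + FP) * 100
= 48 / (48 + 37)
= 48 / 85
= 0.5647
= 56.5%

56.5


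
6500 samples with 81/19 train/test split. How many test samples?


Train samples = 6500 * 81% = 5265
Test samples = 6500 - 5265
= 1235

1235


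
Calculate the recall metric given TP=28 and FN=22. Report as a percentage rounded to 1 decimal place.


Recall = TP / (TP + FN) * 100
= 28 / (28 + 22)
= 28 / 50
= 0.56
= 56.0%

56.0


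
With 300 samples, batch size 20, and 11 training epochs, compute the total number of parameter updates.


Iterations per epoch = 300 / 20 = 15
Total updates = iterations_per_epoch * epochs
= 15 * 11
= 165

165


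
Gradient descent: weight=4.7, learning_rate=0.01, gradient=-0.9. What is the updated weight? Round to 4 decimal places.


w_new = w_old - lr * gradient
= 4.7 - 0.01 * -0.9
= 4.7 - (-0.009)
= 4.7090

4.7090


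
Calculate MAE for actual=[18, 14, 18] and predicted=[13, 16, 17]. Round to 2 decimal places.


Absolute errors: [5, 2, 1]
Sum of absolute errors = 8
MAE = 8 / 3 = 2.67

2.67


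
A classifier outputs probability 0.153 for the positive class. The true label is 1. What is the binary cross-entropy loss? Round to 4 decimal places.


For y=1: Loss = -log(p)
= -log(0.153)
= -(-1.8773)
= 1.8773

1.8773


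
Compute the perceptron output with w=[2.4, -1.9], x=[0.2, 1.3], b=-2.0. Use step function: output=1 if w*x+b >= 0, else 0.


z = w . x + b
= 2.4*0.2 + -1.9*1.3 + -2.0
= 0.48 + -2.47 + -2.0
= -1.99 + -2.0
= -3.99
Since z = -3.99 < 0, output = 0

0


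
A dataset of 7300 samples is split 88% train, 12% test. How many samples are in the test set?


Train samples = 7300 * 88% = 6424
Test samples = 7300 - 6424
= 876

876


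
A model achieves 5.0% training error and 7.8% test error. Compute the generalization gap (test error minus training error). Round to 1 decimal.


Generalization gap = test_error - train_error
= 7.8 - 5.0
= 2.8%
A moderate gap.

2.8


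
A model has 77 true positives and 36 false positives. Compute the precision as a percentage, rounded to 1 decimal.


Precision = TP / (TP + FP) * 100
= 77 / (77 + 36)
= 77 / 113
= 0.6814
= 68.1%

68.1


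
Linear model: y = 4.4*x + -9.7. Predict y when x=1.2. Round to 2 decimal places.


y = 4.4 * 1.2 + (-9.7)
= 5.28 + (-9.7)
= -4.42

-4.42


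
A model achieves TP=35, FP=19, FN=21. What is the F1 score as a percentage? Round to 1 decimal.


Precision = TP / (TP + FP) = 35 / 54 = 0.6481
Recall = TP / (TP + FN) = 35 / 56 = 0.625
F1 = 2 * P * R / (P + R)
= 2 * 0.6481 * 0.625 / (0.6481 + 0.625)
= 0.8102 / 1.2731
= 0.6364
As percentage: 63.6%

63.6


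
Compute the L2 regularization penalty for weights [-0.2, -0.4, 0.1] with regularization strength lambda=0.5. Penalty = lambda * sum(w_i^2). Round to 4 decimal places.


Squaring each weight:
(-0.2)^2 = 0.04
(-0.4)^2 = 0.16
0.1^2 = 0.01
Sum of squares = 0.21
Penalty = 0.5 * 0.21 = 0.1050

0.1050


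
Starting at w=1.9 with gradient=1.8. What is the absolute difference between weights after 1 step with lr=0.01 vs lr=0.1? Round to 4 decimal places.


With lr=0.01: w_new = 1.9 - 0.01 * 1.8 = 1.882
With lr=0.1: w_new = 1.9 - 0.1 * 1.8 = 1.72
Absolute difference = |1.882 - 1.72|
= 0.1620

0.1620


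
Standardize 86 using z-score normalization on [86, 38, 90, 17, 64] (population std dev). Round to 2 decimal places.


Mean = (86 + 38 + 90 + 17 + 64) / 5 = 59.0
Variance = sum((x_i - mean)^2) / n = 784.0
Std = sqrt(784.0) = 28.0
Z = (x - mean) / std
= (86 - 59.0) / 28.0
= 27.0 / 28.0
= 0.96

0.96


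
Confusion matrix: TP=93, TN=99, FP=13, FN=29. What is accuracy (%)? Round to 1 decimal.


Accuracy = (TP + TN) / (TP + TN + FP + FN) * 100
= (93 + 99) / (93 + 99 + 13 + 29)
= 192 / 234
= 0.8205
= 82.1%

82.1


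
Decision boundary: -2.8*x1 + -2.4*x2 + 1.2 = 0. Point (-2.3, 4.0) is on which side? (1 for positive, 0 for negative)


Compute -2.8 * -2.3 + -2.4 * 4.0 + 1.2
= 6.44 + -9.6 + 1.2
= -1.96
Since -1.96 < 0, the point is on the negative side.

0


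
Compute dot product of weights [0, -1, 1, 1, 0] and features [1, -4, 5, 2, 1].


Element-wise products:
0 * 1 = 0
-1 * -4 = 4
1 * 5 = 5
1 * 2 = 2
0 * 1 = 0
Sum = 0 + 4 + 5 + 2 + 0
= 11

11


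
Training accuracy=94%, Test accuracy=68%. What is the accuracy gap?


Gap = train_accuracy - test_accuracy
= 94 - 68
= 26%
This large gap strongly indicates overfitting.

26


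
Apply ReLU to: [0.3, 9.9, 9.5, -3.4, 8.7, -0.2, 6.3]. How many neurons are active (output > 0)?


ReLU(x) = max(0, x) for each element:
ReLU(0.3) = 0.3
ReLU(9.9) = 9.9
ReLU(9.5) = 9.5
ReLU(-3.4) = 0
ReLU(8.7) = 8.7
ReLU(-0.2) = 0
ReLU(6.3) = 6.3
Active neurons (>0): 5

5


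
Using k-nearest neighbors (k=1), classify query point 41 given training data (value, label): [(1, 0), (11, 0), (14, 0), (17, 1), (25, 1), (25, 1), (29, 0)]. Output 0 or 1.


Distances from query 41:
Point 29 (class 0): distance = 12
K=1 nearest neighbors: classes = [0]
Votes for class 1: 0 / 1
Majority vote => class 0

0


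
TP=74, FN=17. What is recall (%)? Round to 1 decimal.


Recall = TP / (TP + FN) * 100
= 74 / (74 + 17)
= 74 / 91
= 0.8132
= 81.3%

81.3


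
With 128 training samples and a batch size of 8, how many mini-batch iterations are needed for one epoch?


Iterations per epoch = dataset_size / batch_size
= 128 / 8
= 16

16


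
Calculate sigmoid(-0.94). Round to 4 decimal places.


sigmoid(z) = 1 / (1 + exp(-z))
exp(-(-0.94)) = exp(0.94) = 2.56
1 + 2.56 = 3.56
1 / 3.56 = 0.2809

0.2809


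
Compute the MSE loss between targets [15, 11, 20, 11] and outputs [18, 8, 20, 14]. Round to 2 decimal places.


Differences: [-3, 3, 0, -3]
Squared errors: [9, 9, 0, 9]
Sum of squared errors = 27
MSE = 27 / 4 = 6.75

6.75


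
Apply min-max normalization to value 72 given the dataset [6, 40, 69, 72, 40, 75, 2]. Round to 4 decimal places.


Min = 2, Max = 75
Range = 75 - 2 = 73
Scaled = (x - min) / (max - min)
= (72 - 2) / 73
= 70 / 73
= 0.9589

0.9589


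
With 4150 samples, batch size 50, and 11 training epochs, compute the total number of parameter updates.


Iterations per epoch = 4150 / 50 = 83
Total updates = iterations_per_epoch * epochs
= 83 * 11
= 913

913


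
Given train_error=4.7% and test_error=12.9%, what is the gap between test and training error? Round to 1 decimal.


Generalization gap = test_error - train_error
= 12.9 - 4.7
= 8.2%
A moderate gap.

8.2


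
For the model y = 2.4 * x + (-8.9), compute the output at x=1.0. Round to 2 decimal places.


y = 2.4 * 1.0 + (-8.9)
= 2.4 + (-8.9)
= -6.50

-6.50


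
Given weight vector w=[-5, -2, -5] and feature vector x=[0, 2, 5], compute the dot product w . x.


Element-wise products:
-5 * 0 = 0
-2 * 2 = -4
-5 * 5 = -25
Sum = 0 + -4 + -25
= -29

-29


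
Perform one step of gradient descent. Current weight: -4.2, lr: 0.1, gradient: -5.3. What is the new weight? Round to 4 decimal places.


w_new = w_old - lr * gradient
= -4.2 - 0.1 * -5.3
= -4.2 - (-0.53)
= -3.6700

-3.6700


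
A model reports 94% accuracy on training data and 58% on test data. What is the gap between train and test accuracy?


Gap = train_accuracy - test_accuracy
= 94 - 58
= 36%
This large gap strongly indicates overfitting.

36


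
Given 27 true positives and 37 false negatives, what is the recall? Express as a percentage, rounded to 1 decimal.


Recall = TP / (TP + FN) * 100
= 27 / (27 + 37)
= 27 / 64
= 0.4219
= 42.2%

42.2


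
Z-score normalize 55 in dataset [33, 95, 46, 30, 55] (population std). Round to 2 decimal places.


Mean = (33 + 95 + 46 + 30 + 55) / 5 = 51.8
Variance = sum((x_i - mean)^2) / n = 547.76
Std = sqrt(547.76) = 23.4043
Z = (x - mean) / std
= (55 - 51.8) / 23.4043
= 3.2 / 23.4043
= 0.14

0.14


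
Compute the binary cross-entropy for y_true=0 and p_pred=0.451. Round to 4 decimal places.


For y=0: Loss = -log(1-p)
= -log(1 - 0.451)
= -log(0.549)
= -(-0.5997)
= 0.5997

0.5997


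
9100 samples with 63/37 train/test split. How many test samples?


Train samples = 9100 * 63% = 5733
Test samples = 9100 - 5733
= 3367

3367


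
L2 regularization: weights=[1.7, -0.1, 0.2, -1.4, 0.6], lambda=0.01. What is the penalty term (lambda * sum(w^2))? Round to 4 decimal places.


Squaring each weight:
1.7^2 = 2.89
(-0.1)^2 = 0.01
0.2^2 = 0.04
(-1.4)^2 = 1.96
0.6^2 = 0.36
Sum of squares = 5.26
Penalty = 0.01 * 5.26 = 0.0526

0.0526


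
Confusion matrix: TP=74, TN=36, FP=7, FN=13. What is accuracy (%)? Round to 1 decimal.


Accuracy = (TP + TN) / (TP + TN + FP + FN) * 100
= (74 + 36) / (74 + 36 + 7 + 13)
= 110 / 130
= 0.8462
= 84.6%

84.6


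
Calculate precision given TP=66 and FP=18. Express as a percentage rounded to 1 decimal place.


Precision = TP / (TP + FP) * 100
= 66 / (66 + 18)
= 66 / 84
= 0.7857
= 78.6%

78.6


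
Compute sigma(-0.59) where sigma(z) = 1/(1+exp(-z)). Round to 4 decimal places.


sigmoid(z) = 1 / (1 + exp(-z))
exp(-(-0.59)) = exp(0.59) = 1.804
1 + 1.804 = 2.804
1 / 2.804 = 0.3566

0.3566


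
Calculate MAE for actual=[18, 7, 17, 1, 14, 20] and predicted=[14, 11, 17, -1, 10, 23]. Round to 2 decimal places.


Absolute errors: [4, 4, 0, 2, 4, 3]
Sum of absolute errors = 17
MAE = 17 / 6 = 2.83

2.83


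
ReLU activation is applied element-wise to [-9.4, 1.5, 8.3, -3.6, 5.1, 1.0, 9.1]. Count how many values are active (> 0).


ReLU(x) = max(0, x) for each element:
ReLU(-9.4) = 0
ReLU(1.5) = 1.5
ReLU(8.3) = 8.3
ReLU(-3.6) = 0
ReLU(5.1) = 5.1
ReLU(1.0) = 1.0
ReLU(9.1) = 9.1
Active neurons (>0): 5

5


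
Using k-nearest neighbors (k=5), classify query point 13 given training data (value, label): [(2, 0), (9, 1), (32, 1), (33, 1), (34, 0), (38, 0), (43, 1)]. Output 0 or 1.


Distances from query 13:
Point 9 (class 1): distance = 4
Point 2 (class 0): distance = 11
Point 32 (class 1): distance = 19
Point 33 (class 1): distance = 20
Point 34 (class 0): distance = 21
K=5 nearest neighbors: classes = [1, 0, 1, 1, 0]
Votes for class 1: 3 / 5
Majority vote => class 1

1


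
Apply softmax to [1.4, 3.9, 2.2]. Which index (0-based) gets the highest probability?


Softmax is a monotonic transformation, so it preserves the argmax.
We need to find the index of the maximum logit.
Index 0: 1.4
Index 1: 3.9
Index 2: 2.2
Maximum logit = 3.9 at index 1

1


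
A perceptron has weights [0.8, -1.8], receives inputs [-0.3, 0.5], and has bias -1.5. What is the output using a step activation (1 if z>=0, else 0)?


z = w . x + b
= 0.8*-0.3 + -1.8*0.5 + -1.5
= -0.24 + -0.9 + -1.5
= -1.14 + -1.5
= -2.64
Since z = -2.64 < 0, output = 0

0


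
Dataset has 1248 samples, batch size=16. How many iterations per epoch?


Iterations per epoch = dataset_size / batch_size
= 1248 / 16
= 78

78


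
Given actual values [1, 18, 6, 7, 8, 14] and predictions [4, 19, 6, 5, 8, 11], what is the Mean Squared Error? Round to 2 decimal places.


Differences: [-3, -1, 0, 2, 0, 3]
Squared errors: [9, 1, 0, 4, 0, 9]
Sum of squared errors = 23
MSE = 23 / 6 = 3.83

3.83


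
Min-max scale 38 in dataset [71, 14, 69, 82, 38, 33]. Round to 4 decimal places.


Min = 14, Max = 82
Range = 82 - 14 = 68
Scaled = (x - min) / (max - min)
= (38 - 14) / 68
= 24 / 68
= 0.3529

0.3529


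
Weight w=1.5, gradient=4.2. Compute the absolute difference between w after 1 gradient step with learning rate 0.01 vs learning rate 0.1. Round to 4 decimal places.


With lr=0.01: w_new = 1.5 - 0.01 * 4.2 = 1.458
With lr=0.1: w_new = 1.5 - 0.1 * 4.2 = 1.08
Absolute difference = |1.458 - 1.08|
= 0.3780

0.3780


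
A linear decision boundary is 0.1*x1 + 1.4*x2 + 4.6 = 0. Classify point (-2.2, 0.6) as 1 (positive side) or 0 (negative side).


Compute 0.1 * -2.2 + 1.4 * 0.6 + 4.6
= -0.22 + 0.84 + 4.6
= 5.22
Since 5.22 >= 0, the point is on the positive side.

1


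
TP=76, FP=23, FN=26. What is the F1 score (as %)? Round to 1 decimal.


Precision = TP / (TP + FP) = 76 / 99 = 0.7677
Recall = TP / (TP + FN) = 76 / 102 = 0.7451
F1 = 2 * P * R / (P + R)
= 2 * 0.7677 * 0.7451 / (0.7677 + 0.7451)
= 1.144 / 1.5128
= 0.7562
As percentage: 75.6%

75.6


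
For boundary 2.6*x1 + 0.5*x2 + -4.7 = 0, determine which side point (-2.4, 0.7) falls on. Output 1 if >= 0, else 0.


Compute 2.6 * -2.4 + 0.5 * 0.7 + -4.7
= -6.24 + 0.35 + -4.7
= -10.59
Since -10.59 < 0, the point is on the negative side.

0


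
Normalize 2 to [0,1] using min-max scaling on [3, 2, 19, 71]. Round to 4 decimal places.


Min = 2, Max = 71
Range = 71 - 2 = 69
Scaled = (x - min) / (max - min)
= (2 - 2) / 69
= 0 / 69
= 0.0000

0.0000


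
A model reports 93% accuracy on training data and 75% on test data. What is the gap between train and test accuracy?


Gap = train_accuracy - test_accuracy
= 93 - 75
= 18%
This gap suggests the model is overfitting.

18


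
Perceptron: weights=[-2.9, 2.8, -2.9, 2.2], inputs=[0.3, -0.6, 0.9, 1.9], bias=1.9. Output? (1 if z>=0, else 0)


z = w . x + b
= -2.9*0.3 + 2.8*-0.6 + -2.9*0.9 + 2.2*1.9 + 1.9
= -0.87 + -1.68 + -2.61 + 4.18 + 1.9
= -0.98 + 1.9
= 0.92
Since z = 0.92 >= 0, output = 1

1


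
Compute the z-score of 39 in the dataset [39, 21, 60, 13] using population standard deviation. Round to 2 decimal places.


Mean = (39 + 21 + 60 + 13) / 4 = 33.25
Variance = sum((x_i - mean)^2) / n = 327.1875
Std = sqrt(327.1875) = 18.0883
Z = (x - mean) / std
= (39 - 33.25) / 18.0883
= 5.75 / 18.0883
= 0.32

0.32


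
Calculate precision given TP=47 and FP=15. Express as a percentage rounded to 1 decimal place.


Precision = TP / (TP + FP) * 100
= 47 / (47 + 15)
= 47 / 62
= 0.7581
= 75.8%

75.8


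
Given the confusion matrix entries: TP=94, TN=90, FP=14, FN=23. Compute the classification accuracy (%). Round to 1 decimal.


Accuracy = (TP + TN) / (TP + TN + FP + FN) * 100
= (94 + 90) / (94 + 90 + 14 + 23)
= 184 / 221
= 0.8326
= 83.3%

83.3


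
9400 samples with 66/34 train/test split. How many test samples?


Train samples = 9400 * 66% = 6204
Test samples = 9400 - 6204
= 3196

3196


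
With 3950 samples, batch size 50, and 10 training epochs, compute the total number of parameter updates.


Iterations per epoch = 3950 / 50 = 79
Total updates = iterations_per_epoch * epochs
= 79 * 10
= 790

790


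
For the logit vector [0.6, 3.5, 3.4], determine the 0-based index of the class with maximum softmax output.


Softmax is a monotonic transformation, so it preserves the argmax.
We need to find the index of the maximum logit.
Index 0: 0.6
Index 1: 3.5
Index 2: 3.4
Maximum logit = 3.5 at index 1

1


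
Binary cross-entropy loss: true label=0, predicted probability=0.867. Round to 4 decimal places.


For y=0: Loss = -log(1-p)
= -log(1 - 0.867)
= -log(0.133)
= -(-2.0174)
= 2.0174

2.0174


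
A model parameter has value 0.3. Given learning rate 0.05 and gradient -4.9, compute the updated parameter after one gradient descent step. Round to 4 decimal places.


w_new = w_old - lr * gradient
= 0.3 - 0.05 * -4.9
= 0.3 - (-0.245)
= 0.5450

0.5450


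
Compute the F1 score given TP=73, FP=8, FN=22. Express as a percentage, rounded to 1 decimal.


Precision = TP / (TP + FP) = 73 / 81 = 0.9012
Recall = TP / (TP + FN) = 73 / 95 = 0.7684
F1 = 2 * P * R / (P + R)
= 2 * 0.9012 * 0.7684 / (0.9012 + 0.7684)
= 1.3851 / 1.6697
= 0.8295
As percentage: 83.0%

83.0


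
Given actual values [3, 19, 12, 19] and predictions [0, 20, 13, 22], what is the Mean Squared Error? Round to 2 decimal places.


Differences: [3, -1, -1, -3]
Squared errors: [9, 1, 1, 9]
Sum of squared errors = 20
MSE = 20 / 4 = 5.00

5.00


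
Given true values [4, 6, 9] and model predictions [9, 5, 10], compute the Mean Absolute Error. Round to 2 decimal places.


Absolute errors: [5, 1, 1]
Sum of absolute errors = 7
MAE = 7 / 3 = 2.33

2.33


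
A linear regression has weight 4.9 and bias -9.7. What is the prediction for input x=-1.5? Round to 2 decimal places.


y = 4.9 * -1.5 + (-9.7)
= -7.35 + (-9.7)
= -17.05

-17.05


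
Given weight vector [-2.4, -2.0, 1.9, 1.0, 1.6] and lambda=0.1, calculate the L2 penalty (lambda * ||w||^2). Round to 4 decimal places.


Squaring each weight:
(-2.4)^2 = 5.76
(-2.0)^2 = 4.0
1.9^2 = 3.61
1.0^2 = 1.0
1.6^2 = 2.56
Sum of squares = 16.93
Penalty = 0.1 * 16.93 = 1.6930

1.6930


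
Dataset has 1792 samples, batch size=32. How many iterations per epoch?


Iterations per epoch = dataset_size / batch_size
= 1792 / 32
= 56

56


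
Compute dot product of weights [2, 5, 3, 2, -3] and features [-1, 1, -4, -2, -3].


Element-wise products:
2 * -1 = -2
5 * 1 = 5
3 * -4 = -12
2 * -2 = -4
-3 * -3 = 9
Sum = -2 + 5 + -12 + -4 + 9
= -4

-4


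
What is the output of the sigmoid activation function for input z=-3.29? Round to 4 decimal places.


sigmoid(z) = 1 / (1 + exp(-z))
exp(-(-3.29)) = exp(3.29) = 26.8429
1 + 26.8429 = 27.8429
1 / 27.8429 = 0.0359

0.0359


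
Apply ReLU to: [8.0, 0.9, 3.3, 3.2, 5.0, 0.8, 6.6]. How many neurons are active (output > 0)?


ReLU(x) = max(0, x) for each element:
ReLU(8.0) = 8.0
ReLU(0.9) = 0.9
ReLU(3.3) = 3.3
ReLU(3.2) = 3.2
ReLU(5.0) = 5.0
ReLU(0.8) = 0.8
ReLU(6.6) = 6.6
Active neurons (>0): 7

7


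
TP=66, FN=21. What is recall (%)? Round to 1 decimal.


Recall = TP / (TP + FN) * 100
= 66 / (66 + 21)
= 66 / 87
= 0.7586
= 75.9%

75.9


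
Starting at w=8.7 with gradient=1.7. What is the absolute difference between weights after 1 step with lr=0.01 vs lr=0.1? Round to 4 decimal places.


With lr=0.01: w_new = 8.7 - 0.01 * 1.7 = 8.683
With lr=0.1: w_new = 8.7 - 0.1 * 1.7 = 8.53
Absolute difference = |8.683 - 8.53|
= 0.1530

0.1530


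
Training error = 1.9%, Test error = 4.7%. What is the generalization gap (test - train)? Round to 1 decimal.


Generalization gap = test_error - train_error
= 4.7 - 1.9
= 2.8%
A moderate gap.

2.8


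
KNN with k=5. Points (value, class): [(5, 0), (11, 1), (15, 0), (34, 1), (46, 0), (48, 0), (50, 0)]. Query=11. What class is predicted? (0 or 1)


Distances from query 11:
Point 11 (class 1): distance = 0
Point 15 (class 0): distance = 4
Point 5 (class 0): distance = 6
Point 34 (class 1): distance = 23
Point 46 (class 0): distance = 35
K=5 nearest neighbors: classes = [1, 0, 0, 1, 0]
Votes for class 1: 2 / 5
Majority vote => class 0

0


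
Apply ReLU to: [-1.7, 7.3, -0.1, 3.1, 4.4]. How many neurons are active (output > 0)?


ReLU(x) = max(0, x) for each element:
ReLU(-1.7) = 0
ReLU(7.3) = 7.3
ReLU(-0.1) = 0
ReLU(3.1) = 3.1
ReLU(4.4) = 4.4
Active neurons (>0): 3

3


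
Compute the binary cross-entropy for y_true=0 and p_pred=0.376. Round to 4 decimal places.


For y=0: Loss = -log(1-p)
= -log(1 - 0.376)
= -log(0.624)
= -(-0.4716)
= 0.4716

0.4716


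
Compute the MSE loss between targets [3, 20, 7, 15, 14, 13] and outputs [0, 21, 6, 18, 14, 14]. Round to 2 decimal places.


Differences: [3, -1, 1, -3, 0, -1]
Squared errors: [9, 1, 1, 9, 0, 1]
Sum of squared errors = 21
MSE = 21 / 6 = 3.50

3.50


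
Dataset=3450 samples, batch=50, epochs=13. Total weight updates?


Iterations per epoch = 3450 / 50 = 69
Total updates = iterations_per_epoch * epochs
= 69 * 13
= 897

897


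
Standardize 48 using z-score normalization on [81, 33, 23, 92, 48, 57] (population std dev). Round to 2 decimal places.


Mean = (81 + 33 + 23 + 92 + 48 + 57) / 6 = 55.6667
Variance = sum((x_i - mean)^2) / n = 600.5556
Std = sqrt(600.5556) = 24.5062
Z = (x - mean) / std
= (48 - 55.6667) / 24.5062
= -7.6667 / 24.5062
= -0.31

-0.31


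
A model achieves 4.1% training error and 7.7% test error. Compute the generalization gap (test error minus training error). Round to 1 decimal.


Generalization gap = test_error - train_error
= 7.7 - 4.1
= 3.6%
A moderate gap.

3.6


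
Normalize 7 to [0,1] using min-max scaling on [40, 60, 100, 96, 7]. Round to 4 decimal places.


Min = 7, Max = 100
Range = 100 - 7 = 93
Scaled = (x - min) / (max - min)
= (7 - 7) / 93
= 0 / 93
= 0.0000

0.0000


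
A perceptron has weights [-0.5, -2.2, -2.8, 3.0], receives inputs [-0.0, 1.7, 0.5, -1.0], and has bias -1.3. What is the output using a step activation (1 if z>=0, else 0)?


z = w . x + b
= -0.5*-0.0 + -2.2*1.7 + -2.8*0.5 + 3.0*-1.0 + -1.3
= 0.0 + -3.74 + -1.4 + -3.0 + -1.3
= -8.14 + -1.3
= -9.44
Since z = -9.44 < 0, output = 0

0
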